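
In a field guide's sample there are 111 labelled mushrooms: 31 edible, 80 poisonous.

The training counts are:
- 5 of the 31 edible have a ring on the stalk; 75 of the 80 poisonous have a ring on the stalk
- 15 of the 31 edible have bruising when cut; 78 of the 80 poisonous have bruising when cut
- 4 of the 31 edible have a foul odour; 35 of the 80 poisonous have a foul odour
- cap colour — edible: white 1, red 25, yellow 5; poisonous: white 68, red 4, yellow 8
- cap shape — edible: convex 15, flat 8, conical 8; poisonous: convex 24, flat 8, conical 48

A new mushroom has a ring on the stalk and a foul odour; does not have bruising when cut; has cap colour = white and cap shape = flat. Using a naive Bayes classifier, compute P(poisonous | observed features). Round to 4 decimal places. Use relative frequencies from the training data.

0.9618

edible: (31/111) × (5/31) × (16/31) × (4/31) × (1/31) × (8/31) ≈ 0.000024973
poisonous: (80/111) × (75/80) × (2/80) × (35/80) × (68/80) × (8/80) ≈ 0.000628167
P(poisonous | x) = 0.000628167 / 0.00065314 ≈ 0.9618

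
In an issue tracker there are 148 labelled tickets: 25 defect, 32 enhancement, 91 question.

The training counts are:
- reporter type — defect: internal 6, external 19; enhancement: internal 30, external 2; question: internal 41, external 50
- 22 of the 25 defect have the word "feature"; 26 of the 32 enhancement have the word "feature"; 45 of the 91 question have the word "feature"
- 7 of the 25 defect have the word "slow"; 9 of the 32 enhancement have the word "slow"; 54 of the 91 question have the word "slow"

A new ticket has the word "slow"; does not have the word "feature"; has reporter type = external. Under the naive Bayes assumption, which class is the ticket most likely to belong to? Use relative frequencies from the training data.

question

defect: (25/148) × (19/25) × (3/25) × (7/25) ≈ 0.00431351
enhancement: (32/148) × (2/32) × (6/32) × (9/32) ≈ 0.000712627
question: (91/148) × (50/91) × (46/91) × (54/91) ≈ 0.101339
Highest score → question.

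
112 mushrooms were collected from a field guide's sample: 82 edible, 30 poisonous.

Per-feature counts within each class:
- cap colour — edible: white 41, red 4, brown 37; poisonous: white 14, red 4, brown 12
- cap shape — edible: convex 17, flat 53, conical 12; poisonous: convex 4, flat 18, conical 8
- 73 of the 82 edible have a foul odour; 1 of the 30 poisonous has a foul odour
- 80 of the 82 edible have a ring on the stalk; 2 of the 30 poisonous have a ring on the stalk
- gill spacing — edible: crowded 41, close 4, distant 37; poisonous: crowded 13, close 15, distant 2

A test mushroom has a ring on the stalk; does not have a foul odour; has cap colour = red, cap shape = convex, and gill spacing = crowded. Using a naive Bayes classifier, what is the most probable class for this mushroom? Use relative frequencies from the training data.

edible

edible: (82/112) × (4/82) × (17/82) × (9/82) × (80/82) × (41/82) ≈ 0.000396417
poisonous: (30/112) × (4/30) × (4/30) × (29/30) × (2/30) × (13/30) ≈ 0.000132981
Highest score → edible.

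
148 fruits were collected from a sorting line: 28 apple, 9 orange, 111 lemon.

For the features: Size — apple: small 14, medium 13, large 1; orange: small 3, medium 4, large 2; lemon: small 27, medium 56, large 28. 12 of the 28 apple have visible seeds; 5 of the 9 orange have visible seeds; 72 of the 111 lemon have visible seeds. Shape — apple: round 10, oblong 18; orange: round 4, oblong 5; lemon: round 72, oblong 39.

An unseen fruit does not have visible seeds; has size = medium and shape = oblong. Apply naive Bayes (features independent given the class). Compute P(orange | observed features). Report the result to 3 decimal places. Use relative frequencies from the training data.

apple: (28/148) × (13/28) × (16/28) × (18/28) ≈ 0.032267
orange: (9/148) × (4/9) × (4/9) × (5/9) ≈ 0.00667334
lemon: (111/148) × (56/111) × (39/111) × (39/111) ≈ 0.04671
P(orange | x) = 0.00667334 / 0.08565034 ≈ 0.078

0.078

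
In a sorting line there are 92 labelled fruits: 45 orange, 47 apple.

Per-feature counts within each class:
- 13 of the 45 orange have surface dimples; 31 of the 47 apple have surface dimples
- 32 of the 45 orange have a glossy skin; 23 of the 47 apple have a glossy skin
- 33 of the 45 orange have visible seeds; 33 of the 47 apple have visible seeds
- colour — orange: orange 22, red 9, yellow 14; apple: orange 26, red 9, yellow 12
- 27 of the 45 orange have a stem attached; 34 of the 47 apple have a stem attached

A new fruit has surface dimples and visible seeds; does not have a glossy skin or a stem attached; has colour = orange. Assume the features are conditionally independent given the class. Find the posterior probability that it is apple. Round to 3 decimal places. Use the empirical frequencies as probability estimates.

orange: (45/92) × (13/45) × (13/45) × (33/45) × (22/45) × (18/45) ≈ 0.00585407
apple: (47/92) × (31/47) × (24/47) × (33/47) × (26/47) × (13/47) ≈ 0.0184852
P(apple | x) = 0.0184852 / 0.02433927 ≈ 0.759

0.759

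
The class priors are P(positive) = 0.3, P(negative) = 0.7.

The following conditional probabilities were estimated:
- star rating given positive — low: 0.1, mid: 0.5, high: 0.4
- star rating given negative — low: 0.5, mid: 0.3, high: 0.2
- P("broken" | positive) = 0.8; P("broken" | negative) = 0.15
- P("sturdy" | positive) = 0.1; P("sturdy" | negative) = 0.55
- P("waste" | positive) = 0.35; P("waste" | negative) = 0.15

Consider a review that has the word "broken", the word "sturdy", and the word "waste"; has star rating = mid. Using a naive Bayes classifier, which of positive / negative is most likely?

positive: 0.3 × 0.5 × 0.8 × 0.1 × 0.35 = 0.0042
negative: 0.7 × 0.3 × 0.15 × 0.55 × 0.15 = 0.00259875
Highest score → positive.

positive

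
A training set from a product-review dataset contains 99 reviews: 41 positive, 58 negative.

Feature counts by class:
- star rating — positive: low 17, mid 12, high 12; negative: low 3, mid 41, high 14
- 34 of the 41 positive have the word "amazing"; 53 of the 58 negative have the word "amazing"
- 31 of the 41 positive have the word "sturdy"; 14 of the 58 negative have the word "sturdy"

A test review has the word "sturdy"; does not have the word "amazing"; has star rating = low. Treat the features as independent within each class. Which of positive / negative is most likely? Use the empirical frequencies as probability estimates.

positive: (41/99) × (17/41) × (7/41) × (31/41) ≈ 0.0221669
negative: (58/99) × (3/58) × (5/58) × (14/58) ≈ 0.000630562
Highest score → positive.

positive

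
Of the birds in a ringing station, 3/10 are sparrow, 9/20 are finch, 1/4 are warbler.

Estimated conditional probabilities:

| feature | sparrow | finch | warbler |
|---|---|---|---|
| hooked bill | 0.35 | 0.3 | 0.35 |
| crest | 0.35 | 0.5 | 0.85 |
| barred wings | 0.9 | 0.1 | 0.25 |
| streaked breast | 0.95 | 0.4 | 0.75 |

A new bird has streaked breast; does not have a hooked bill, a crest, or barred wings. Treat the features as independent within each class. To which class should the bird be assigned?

sparrow: 0.3 × (1−0.35) × (1−0.35) × (1−0.9) × 0.95 = 0.01204125
finch: 0.45 × (1−0.3) × (1−0.5) × (1−0.1) × 0.4 = 0.0567
warbler: 0.25 × (1−0.35) × (1−0.85) × (1−0.25) × 0.75 = 0.0137109375
Highest score → finch.

finch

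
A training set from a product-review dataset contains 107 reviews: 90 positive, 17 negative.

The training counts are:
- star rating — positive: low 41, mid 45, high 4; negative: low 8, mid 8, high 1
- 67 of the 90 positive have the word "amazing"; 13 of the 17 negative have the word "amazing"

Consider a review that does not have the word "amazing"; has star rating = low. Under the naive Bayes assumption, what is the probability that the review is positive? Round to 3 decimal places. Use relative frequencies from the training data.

0.848

positive: (90/107) × (41/90) × (23/90) ≈ 0.0979232
negative: (17/107) × (8/17) × (4/17) ≈ 0.0175921
P(positive | x) = 0.0979232 / 0.1155153 ≈ 0.848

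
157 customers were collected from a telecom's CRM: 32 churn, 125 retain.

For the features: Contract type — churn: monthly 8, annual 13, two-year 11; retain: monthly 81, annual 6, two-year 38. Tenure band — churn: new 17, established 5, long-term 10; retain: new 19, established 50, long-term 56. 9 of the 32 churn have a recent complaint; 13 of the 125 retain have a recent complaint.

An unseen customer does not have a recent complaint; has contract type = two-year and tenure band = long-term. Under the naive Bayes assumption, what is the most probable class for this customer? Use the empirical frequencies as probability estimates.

retain

churn: (32/157) × (11/32) × (10/32) × (23/32) ≈ 0.015737
retain: (125/157) × (38/125) × (56/125) × (112/125) ≈ 0.0971561
Highest score → retain.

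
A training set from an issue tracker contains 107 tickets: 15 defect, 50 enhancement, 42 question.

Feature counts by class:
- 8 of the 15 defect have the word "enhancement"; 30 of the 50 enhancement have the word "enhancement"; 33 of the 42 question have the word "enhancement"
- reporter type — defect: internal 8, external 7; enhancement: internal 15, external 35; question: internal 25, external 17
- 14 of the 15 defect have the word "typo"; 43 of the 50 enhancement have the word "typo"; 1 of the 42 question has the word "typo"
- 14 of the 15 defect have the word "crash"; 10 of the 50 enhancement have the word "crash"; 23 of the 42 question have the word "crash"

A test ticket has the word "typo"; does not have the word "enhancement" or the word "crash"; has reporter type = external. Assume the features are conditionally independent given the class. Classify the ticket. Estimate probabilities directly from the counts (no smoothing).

defect: (15/107) × (7/15) × (7/15) × (14/15) × (1/15) ≈ 0.00189962
enhancement: (50/107) × (20/50) × (35/50) × (43/50) × (40/50) ≈ 0.0900187
question: (42/107) × (9/42) × (17/42) × (1/42) × (19/42) ≈ 0.000366702
Highest score → enhancement.

enhancement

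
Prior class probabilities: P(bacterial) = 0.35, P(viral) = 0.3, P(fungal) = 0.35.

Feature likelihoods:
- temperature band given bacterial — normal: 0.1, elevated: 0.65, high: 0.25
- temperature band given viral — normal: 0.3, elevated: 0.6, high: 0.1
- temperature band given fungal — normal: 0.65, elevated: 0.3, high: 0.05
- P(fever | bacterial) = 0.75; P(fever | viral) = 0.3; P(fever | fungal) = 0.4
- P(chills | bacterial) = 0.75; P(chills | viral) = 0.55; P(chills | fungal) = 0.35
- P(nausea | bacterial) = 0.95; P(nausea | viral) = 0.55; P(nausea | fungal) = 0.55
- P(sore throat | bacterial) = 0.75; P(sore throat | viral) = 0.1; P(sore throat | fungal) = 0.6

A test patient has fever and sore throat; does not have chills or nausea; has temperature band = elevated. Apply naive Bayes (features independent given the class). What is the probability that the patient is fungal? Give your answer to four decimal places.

0.7324

bacterial: 0.35 × 0.65 × 0.75 × (1−0.75) × (1−0.95) × 0.75 = 0.001599609375
viral: 0.3 × 0.6 × 0.3 × (1−0.55) × (1−0.55) × 0.1 = 0.0010935
fungal: 0.35 × 0.3 × 0.4 × (1−0.35) × (1−0.55) × 0.6 = 0.007371
P(fungal | x) = 0.007371 / 0.010064109375 ≈ 0.7324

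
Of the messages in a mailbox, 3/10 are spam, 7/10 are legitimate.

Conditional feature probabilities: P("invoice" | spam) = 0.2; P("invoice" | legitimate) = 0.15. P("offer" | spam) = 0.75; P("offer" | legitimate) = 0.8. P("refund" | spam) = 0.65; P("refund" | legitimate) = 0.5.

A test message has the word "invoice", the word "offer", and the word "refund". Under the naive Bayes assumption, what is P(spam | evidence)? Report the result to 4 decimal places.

0.4105

spam: 0.3 × 0.2 × 0.75 × 0.65 = 0.02925
legitimate: 0.7 × 0.15 × 0.8 × 0.5 = 0.042
P(spam | x) = 0.02925 / 0.07125 ≈ 0.4105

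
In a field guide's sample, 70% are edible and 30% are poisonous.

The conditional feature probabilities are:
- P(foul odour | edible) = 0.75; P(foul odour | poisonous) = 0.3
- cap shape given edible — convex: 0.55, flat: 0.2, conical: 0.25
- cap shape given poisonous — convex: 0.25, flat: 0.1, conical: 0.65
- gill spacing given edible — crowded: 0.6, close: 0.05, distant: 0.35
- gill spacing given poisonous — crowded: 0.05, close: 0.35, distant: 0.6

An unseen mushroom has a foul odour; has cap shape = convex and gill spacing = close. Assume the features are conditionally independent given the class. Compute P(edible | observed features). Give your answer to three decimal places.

edible: 0.7 × 0.75 × 0.55 × 0.05 = 0.0144375
poisonous: 0.3 × 0.3 × 0.25 × 0.35 = 0.007875
P(edible | x) = 0.0144375 / 0.0223125 ≈ 0.647

0.647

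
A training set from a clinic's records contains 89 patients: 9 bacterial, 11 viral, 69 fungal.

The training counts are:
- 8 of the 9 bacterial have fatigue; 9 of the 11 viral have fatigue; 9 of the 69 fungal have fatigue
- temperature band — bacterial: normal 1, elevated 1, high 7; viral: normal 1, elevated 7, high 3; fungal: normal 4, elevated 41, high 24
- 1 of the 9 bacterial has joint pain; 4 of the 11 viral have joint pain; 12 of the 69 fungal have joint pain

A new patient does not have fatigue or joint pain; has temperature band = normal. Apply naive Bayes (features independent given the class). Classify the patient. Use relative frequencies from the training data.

bacterial: (9/89) × (1/9) × (1/9) × (8/9) ≈ 0.00110972
viral: (11/89) × (2/11) × (1/11) × (7/11) ≈ 0.00130003
fungal: (69/89) × (60/69) × (4/69) × (57/69) ≈ 0.0322848
Highest score → fungal.

fungal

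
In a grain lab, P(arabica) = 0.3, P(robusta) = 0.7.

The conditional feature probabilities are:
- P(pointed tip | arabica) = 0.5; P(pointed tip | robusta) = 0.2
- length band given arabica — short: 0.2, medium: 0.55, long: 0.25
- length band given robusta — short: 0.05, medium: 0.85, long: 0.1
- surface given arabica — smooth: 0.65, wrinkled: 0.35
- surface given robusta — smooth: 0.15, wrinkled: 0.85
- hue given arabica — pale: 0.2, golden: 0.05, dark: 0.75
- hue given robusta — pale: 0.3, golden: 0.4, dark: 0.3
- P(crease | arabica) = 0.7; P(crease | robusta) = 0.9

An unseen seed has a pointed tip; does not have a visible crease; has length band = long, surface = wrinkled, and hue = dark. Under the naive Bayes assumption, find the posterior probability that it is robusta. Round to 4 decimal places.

arabica: 0.3 × 0.5 × 0.25 × 0.35 × 0.75 × (1−0.7) = 0.002953125
robusta: 0.7 × 0.2 × 0.1 × 0.85 × 0.3 × (1−0.9) = 0.000357
P(robusta | x) = 0.000357 / 0.003310125 ≈ 0.1079

0.1079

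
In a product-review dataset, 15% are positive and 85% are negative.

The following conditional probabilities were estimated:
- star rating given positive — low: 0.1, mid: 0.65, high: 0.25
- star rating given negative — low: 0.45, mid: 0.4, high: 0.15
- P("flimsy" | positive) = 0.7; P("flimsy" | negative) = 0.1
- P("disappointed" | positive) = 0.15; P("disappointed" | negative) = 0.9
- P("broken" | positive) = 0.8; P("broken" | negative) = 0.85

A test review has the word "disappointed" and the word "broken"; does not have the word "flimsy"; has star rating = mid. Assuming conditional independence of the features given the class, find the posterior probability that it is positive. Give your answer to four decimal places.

positive: 0.15 × 0.65 × (1−0.7) × 0.15 × 0.8 = 0.00351
negative: 0.85 × 0.4 × (1−0.1) × 0.9 × 0.85 = 0.23409
P(positive | x) = 0.00351 / 0.2376 ≈ 0.0148

0.0148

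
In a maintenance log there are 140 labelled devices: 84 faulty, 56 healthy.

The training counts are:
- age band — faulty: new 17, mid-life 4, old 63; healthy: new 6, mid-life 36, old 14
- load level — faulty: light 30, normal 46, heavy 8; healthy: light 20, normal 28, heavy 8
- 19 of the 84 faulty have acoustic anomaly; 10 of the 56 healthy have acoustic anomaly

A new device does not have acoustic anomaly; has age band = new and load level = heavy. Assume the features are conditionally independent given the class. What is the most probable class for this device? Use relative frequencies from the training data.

faulty

faulty: (84/140) × (17/84) × (8/84) × (65/84) ≈ 0.00894882
healthy: (56/140) × (6/56) × (8/56) × (46/56) ≈ 0.00502915
Highest score → faulty.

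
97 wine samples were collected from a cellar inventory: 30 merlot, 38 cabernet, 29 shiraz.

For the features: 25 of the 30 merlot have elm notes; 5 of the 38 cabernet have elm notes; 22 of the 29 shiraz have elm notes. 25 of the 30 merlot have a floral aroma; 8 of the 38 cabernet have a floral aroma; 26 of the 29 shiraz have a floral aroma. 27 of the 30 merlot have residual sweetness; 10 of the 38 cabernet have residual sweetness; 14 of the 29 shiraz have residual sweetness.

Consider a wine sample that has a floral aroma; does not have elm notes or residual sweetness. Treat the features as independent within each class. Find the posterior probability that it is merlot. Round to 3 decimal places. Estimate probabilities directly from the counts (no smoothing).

0.047

merlot: (30/97) × (5/30) × (25/30) × (3/30) ≈ 0.00429553
cabernet: (38/97) × (33/38) × (8/38) × (28/38) ≈ 0.0527744
shiraz: (29/97) × (7/29) × (26/29) × (15/29) ≈ 0.0334653
P(merlot | x) = 0.00429553 / 0.09053523 ≈ 0.047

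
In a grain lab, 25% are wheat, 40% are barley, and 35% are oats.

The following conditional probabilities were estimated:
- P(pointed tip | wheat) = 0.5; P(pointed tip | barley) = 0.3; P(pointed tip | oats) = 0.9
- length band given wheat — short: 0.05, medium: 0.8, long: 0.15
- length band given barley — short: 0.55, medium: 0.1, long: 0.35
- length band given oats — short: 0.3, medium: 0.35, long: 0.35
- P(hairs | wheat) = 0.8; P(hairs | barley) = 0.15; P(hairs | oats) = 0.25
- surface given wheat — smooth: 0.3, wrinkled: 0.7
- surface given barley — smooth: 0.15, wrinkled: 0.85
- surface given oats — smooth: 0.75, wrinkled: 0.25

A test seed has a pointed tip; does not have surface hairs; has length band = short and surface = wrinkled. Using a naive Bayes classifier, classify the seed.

wheat: 0.25 × 0.5 × 0.05 × (1−0.8) × 0.7 = 0.000875
barley: 0.4 × 0.3 × 0.55 × (1−0.15) × 0.85 = 0.047685
oats: 0.35 × 0.9 × 0.3 × (1−0.25) × 0.25 = 0.01771875
Highest score → barley.

barley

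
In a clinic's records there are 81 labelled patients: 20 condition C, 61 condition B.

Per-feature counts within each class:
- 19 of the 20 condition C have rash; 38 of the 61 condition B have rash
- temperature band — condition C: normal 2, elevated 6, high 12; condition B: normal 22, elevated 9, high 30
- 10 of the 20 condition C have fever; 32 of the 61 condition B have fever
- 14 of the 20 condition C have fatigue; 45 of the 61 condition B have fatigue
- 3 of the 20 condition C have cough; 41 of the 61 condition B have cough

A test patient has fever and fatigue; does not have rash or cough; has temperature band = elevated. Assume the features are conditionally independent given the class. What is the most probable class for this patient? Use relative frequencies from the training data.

condition C: (20/81) × (1/20) × (6/20) × (10/20) × (14/20) × (17/20) ≈ 0.00110185
condition B: (61/81) × (23/61) × (9/61) × (32/61) × (45/61) × (20/61) ≈ 0.00531568
Highest score → condition B.

condition B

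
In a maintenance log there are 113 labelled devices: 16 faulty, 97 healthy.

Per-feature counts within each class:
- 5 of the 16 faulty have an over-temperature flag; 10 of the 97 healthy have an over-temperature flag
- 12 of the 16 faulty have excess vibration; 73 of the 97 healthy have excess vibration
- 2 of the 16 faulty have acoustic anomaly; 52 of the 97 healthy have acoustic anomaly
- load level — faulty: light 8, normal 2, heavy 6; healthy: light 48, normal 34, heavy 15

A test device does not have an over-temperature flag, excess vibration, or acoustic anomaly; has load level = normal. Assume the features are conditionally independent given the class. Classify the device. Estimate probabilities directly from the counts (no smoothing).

faulty: (16/113) × (11/16) × (4/16) × (14/16) × (2/16) ≈ 0.00266178
healthy: (97/113) × (87/97) × (24/97) × (45/97) × (34/97) ≈ 0.0309762
Highest score → healthy.

healthy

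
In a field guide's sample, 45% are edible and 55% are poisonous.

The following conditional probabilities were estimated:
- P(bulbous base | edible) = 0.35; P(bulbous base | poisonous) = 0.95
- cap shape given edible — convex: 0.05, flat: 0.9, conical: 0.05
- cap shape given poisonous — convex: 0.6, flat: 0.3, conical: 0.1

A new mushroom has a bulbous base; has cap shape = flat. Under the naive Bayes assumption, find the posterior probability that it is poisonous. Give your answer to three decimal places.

0.525

edible: 0.45 × 0.35 × 0.9 = 0.14175
poisonous: 0.55 × 0.95 × 0.3 = 0.15675
P(poisonous | x) = 0.15675 / 0.2985 ≈ 0.525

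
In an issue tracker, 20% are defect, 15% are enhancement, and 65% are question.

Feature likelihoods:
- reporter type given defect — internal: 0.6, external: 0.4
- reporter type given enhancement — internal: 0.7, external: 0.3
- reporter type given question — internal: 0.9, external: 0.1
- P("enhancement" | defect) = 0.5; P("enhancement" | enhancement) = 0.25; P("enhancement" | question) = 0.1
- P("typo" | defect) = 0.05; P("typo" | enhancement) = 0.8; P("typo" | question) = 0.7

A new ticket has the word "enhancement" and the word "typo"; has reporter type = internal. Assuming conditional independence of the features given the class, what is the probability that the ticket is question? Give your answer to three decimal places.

defect: 0.2 × 0.6 × 0.5 × 0.05 = 0.003
enhancement: 0.15 × 0.7 × 0.25 × 0.8 = 0.021
question: 0.65 × 0.9 × 0.1 × 0.7 = 0.04095
P(question | x) = 0.04095 / 0.06495 ≈ 0.630

0.630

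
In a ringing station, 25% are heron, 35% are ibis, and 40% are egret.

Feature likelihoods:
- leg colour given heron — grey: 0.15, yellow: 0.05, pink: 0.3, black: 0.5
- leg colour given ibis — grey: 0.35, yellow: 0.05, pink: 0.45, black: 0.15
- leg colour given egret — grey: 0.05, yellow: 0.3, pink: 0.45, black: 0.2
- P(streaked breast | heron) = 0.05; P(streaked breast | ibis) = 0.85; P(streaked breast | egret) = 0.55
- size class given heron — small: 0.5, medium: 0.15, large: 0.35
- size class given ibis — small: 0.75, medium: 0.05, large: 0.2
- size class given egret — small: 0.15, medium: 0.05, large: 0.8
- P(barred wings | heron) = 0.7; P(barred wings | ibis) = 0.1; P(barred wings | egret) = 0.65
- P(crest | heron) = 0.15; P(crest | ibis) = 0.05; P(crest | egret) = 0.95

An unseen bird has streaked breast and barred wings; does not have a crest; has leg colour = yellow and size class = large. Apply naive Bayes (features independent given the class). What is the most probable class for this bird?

heron: 0.25 × 0.05 × 0.05 × 0.35 × 0.7 × (1−0.15) = 0.00013015625
ibis: 0.35 × 0.05 × 0.85 × 0.2 × 0.1 × (1−0.05) = 0.000282625
egret: 0.4 × 0.3 × 0.55 × 0.8 × 0.65 × (1−0.95) = 0.001716
Highest score → egret.

egret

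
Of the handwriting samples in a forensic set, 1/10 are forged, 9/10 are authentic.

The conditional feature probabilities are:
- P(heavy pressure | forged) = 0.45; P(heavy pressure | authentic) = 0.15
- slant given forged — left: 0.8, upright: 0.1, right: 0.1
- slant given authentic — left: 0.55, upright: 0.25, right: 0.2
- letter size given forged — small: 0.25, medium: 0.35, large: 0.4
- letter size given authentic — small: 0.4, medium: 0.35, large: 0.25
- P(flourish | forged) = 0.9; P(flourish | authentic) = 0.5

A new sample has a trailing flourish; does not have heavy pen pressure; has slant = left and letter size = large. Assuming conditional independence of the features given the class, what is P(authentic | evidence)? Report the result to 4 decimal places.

0.7685

forged: 0.1 × (1−0.45) × 0.8 × 0.4 × 0.9 = 0.01584
authentic: 0.9 × (1−0.15) × 0.55 × 0.25 × 0.5 = 0.05259375
P(authentic | x) = 0.05259375 / 0.06843375 ≈ 0.7685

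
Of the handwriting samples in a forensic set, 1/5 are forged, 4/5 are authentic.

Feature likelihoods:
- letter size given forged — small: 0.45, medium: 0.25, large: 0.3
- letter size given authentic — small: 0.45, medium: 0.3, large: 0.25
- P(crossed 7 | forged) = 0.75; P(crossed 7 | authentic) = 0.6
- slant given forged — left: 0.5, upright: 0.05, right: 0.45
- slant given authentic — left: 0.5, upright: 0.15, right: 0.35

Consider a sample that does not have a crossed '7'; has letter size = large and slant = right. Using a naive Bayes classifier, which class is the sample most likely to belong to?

authentic

forged: 0.2 × 0.3 × (1−0.75) × 0.45 = 0.00675
authentic: 0.8 × 0.25 × (1−0.6) × 0.35 = 0.028
Highest score → authentic.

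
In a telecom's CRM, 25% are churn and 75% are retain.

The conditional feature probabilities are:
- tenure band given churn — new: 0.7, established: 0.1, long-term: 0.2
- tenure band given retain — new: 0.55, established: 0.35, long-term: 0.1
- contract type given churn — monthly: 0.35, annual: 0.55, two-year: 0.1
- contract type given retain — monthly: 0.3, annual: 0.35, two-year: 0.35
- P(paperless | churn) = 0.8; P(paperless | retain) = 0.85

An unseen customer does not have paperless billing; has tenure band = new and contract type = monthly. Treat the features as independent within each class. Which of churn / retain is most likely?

churn: 0.25 × 0.7 × 0.35 × (1−0.8) = 0.01225
retain: 0.75 × 0.55 × 0.3 × (1−0.85) = 0.0185625
Highest score → retain.

retain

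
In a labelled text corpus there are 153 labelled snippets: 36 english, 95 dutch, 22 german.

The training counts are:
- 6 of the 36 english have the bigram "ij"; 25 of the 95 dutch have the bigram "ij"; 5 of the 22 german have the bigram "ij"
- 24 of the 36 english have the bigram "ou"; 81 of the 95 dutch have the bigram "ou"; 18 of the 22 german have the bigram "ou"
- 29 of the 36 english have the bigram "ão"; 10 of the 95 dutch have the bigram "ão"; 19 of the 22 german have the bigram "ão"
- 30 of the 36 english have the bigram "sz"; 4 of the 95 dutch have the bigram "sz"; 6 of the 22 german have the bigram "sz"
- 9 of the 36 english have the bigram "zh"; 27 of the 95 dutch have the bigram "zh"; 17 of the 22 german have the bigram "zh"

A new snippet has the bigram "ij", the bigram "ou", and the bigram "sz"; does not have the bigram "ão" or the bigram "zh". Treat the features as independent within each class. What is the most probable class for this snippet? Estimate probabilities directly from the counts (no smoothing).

english: (36/153) × (6/36) × (24/36) × (7/36) × (30/36) × (27/36) ≈ 0.0031772
dutch: (95/153) × (25/95) × (81/95) × (85/95) × (4/95) × (68/95) ≈ 0.00375688
german: (22/153) × (5/22) × (18/22) × (3/22) × (6/22) × (5/22) ≈ 0.000225997
Highest score → dutch.

dutch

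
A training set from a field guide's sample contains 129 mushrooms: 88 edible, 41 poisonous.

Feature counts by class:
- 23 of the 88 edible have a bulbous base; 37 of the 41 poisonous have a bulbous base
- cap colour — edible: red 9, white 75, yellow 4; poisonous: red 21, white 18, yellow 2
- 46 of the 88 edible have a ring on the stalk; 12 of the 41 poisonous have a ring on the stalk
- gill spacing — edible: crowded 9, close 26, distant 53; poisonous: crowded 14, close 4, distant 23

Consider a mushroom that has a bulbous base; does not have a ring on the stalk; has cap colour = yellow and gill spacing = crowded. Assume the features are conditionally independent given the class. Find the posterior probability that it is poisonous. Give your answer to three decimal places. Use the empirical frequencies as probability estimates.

edible: (88/129) × (23/88) × (4/88) × (42/88) × (9/88) ≈ 0.000395587
poisonous: (41/129) × (37/41) × (2/41) × (29/41) × (14/41) ≈ 0.00337922
P(poisonous | x) = 0.00337922 / 0.003774807 ≈ 0.895

0.895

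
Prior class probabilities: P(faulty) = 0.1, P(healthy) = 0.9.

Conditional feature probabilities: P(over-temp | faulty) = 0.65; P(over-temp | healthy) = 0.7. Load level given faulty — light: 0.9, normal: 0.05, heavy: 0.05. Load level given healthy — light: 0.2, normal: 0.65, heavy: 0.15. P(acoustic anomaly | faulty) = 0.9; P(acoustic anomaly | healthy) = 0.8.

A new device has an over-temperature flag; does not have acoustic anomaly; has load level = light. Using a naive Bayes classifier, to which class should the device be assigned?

faulty: 0.1 × 0.65 × 0.9 × (1−0.9) = 0.00585
healthy: 0.9 × 0.7 × 0.2 × (1−0.8) = 0.0252
Highest score → healthy.

healthy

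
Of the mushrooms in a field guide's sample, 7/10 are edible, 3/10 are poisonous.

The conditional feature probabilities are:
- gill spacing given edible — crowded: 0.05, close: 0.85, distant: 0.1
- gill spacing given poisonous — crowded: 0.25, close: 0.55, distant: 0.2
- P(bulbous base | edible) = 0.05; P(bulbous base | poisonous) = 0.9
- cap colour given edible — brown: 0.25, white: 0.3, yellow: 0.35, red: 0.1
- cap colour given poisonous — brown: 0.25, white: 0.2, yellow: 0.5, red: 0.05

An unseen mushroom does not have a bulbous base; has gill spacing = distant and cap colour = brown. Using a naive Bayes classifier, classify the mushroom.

edible: 0.7 × 0.1 × (1−0.05) × 0.25 = 0.016625
poisonous: 0.3 × 0.2 × (1−0.9) × 0.25 = 0.0015
Highest score → edible.

edible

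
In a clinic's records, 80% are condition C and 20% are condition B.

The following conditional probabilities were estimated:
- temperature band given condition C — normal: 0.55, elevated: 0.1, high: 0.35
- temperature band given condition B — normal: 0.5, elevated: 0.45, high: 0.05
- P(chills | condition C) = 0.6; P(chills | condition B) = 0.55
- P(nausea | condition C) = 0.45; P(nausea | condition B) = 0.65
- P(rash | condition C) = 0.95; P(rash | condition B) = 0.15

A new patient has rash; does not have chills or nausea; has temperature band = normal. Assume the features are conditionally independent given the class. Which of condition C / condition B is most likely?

condition C: 0.8 × 0.55 × (1−0.6) × (1−0.45) × 0.95 = 0.09196
condition B: 0.2 × 0.5 × (1−0.55) × (1−0.65) × 0.15 = 0.0023625
Highest score → condition C.

condition C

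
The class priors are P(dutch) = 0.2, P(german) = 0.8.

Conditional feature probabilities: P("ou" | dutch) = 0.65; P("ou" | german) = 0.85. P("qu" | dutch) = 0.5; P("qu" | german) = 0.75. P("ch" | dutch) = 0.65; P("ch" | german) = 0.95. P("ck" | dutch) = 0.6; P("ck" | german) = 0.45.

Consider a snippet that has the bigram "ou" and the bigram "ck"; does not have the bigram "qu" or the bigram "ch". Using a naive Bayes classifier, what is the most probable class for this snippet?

dutch: 0.2 × 0.65 × (1−0.5) × (1−0.65) × 0.6 = 0.01365
german: 0.8 × 0.85 × (1−0.75) × (1−0.95) × 0.45 = 0.003825
Highest score → dutch.

dutch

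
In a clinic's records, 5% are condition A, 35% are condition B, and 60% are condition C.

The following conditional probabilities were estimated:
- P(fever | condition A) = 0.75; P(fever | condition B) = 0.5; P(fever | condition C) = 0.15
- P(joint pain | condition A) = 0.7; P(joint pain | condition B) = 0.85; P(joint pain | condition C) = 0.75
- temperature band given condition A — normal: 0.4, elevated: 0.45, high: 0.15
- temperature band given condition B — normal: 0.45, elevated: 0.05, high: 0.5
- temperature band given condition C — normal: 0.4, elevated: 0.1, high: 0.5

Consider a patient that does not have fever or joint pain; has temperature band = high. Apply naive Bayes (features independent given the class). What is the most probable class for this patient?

condition A: 0.05 × (1−0.75) × (1−0.7) × 0.15 = 0.0005625
condition B: 0.35 × (1−0.5) × (1−0.85) × 0.5 = 0.013125
condition C: 0.6 × (1−0.15) × (1−0.75) × 0.5 = 0.06375
Highest score → condition C.

condition C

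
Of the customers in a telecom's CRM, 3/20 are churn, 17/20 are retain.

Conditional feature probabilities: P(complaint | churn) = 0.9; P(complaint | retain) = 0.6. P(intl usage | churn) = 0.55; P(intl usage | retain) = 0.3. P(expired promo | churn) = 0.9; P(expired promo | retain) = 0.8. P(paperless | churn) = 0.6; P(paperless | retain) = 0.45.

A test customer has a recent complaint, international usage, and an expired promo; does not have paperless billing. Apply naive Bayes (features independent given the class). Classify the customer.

retain

churn: 0.15 × 0.9 × 0.55 × 0.9 × (1−0.6) = 0.02673
retain: 0.85 × 0.6 × 0.3 × 0.8 × (1−0.45) = 0.06732
Highest score → retain.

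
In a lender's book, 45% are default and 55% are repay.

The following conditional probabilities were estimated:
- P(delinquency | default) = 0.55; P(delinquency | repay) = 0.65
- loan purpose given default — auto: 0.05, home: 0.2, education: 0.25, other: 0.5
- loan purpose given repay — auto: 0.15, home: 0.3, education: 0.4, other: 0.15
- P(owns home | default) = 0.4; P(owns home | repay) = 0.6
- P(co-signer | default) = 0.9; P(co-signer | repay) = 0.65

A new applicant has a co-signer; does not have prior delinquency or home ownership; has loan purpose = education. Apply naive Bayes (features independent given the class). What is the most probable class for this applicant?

default: 0.45 × (1−0.55) × 0.25 × (1−0.4) × 0.9 = 0.0273375
repay: 0.55 × (1−0.65) × 0.4 × (1−0.6) × 0.65 = 0.02002
Highest score → default.

default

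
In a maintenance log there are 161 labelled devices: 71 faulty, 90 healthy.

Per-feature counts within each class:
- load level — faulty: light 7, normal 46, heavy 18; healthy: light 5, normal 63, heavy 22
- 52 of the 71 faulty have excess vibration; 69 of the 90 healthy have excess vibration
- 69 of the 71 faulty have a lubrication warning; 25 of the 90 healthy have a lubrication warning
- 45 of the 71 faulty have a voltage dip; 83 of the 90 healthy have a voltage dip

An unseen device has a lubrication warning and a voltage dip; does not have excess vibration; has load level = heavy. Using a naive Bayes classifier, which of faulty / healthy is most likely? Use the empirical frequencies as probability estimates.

faulty

faulty: (71/161) × (18/71) × (19/71) × (69/71) × (45/71) ≈ 0.0184284
healthy: (90/161) × (22/90) × (21/90) × (25/90) × (83/90) ≈ 0.00816783
Highest score → faulty.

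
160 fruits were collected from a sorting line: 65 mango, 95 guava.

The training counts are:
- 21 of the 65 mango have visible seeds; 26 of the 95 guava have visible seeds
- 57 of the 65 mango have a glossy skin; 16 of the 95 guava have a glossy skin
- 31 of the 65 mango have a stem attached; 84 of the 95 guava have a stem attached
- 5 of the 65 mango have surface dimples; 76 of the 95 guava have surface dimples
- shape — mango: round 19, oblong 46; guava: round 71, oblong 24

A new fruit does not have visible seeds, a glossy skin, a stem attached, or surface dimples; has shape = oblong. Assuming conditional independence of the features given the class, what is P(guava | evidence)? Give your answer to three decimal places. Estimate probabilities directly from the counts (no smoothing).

0.154

mango: (65/160) × (44/65) × (8/65) × (34/65) × (60/65) × (46/65) ≈ 0.0115653
guava: (95/160) × (69/95) × (79/95) × (11/95) × (19/95) × (24/95) ≈ 0.00209807
P(guava | x) = 0.00209807 / 0.01366337 ≈ 0.154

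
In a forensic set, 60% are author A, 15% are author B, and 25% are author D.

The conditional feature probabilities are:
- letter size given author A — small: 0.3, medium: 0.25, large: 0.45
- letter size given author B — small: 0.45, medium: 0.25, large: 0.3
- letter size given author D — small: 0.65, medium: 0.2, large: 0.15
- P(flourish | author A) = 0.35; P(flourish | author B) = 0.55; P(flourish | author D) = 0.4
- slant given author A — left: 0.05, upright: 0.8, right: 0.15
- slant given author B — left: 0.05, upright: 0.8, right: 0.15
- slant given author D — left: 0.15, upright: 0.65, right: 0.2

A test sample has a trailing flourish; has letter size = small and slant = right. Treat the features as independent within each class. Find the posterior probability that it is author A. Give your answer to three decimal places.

0.337

author A: 0.6 × 0.3 × 0.35 × 0.15 = 0.00945
author B: 0.15 × 0.45 × 0.55 × 0.15 = 0.00556875
author D: 0.25 × 0.65 × 0.4 × 0.2 = 0.013
P(author A | x) = 0.00945 / 0.02801875 ≈ 0.337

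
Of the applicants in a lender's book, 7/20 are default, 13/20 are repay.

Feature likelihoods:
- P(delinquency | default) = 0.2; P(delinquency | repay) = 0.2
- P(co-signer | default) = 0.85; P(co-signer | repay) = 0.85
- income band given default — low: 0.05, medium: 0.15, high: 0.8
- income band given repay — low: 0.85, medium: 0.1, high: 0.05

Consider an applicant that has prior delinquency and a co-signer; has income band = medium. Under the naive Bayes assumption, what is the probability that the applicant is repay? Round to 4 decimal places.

default: 0.35 × 0.2 × 0.85 × 0.15 = 0.008925
repay: 0.65 × 0.2 × 0.85 × 0.1 = 0.01105
P(repay | x) = 0.01105 / 0.019975 ≈ 0.5532

0.5532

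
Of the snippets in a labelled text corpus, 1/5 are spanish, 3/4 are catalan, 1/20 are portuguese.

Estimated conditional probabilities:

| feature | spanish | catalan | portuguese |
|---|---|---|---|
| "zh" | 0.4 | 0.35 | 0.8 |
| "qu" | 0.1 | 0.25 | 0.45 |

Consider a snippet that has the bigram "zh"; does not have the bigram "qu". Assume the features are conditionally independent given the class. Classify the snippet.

catalan

spanish: 0.2 × 0.4 × (1−0.1) = 0.072
catalan: 0.75 × 0.35 × (1−0.25) = 0.196875
portuguese: 0.05 × 0.8 × (1−0.45) = 0.022
Highest score → catalan.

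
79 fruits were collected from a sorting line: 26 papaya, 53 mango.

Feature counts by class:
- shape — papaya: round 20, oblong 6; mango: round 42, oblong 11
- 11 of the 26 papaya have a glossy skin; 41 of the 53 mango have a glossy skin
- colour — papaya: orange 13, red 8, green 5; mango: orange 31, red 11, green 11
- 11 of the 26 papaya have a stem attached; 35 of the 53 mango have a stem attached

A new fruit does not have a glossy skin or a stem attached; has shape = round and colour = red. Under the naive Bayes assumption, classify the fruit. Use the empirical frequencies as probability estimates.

papaya

papaya: (26/79) × (20/26) × (15/26) × (8/26) × (15/26) ≈ 0.0259272
mango: (53/79) × (42/53) × (12/53) × (11/53) × (18/53) ≈ 0.00848479
Highest score → papaya.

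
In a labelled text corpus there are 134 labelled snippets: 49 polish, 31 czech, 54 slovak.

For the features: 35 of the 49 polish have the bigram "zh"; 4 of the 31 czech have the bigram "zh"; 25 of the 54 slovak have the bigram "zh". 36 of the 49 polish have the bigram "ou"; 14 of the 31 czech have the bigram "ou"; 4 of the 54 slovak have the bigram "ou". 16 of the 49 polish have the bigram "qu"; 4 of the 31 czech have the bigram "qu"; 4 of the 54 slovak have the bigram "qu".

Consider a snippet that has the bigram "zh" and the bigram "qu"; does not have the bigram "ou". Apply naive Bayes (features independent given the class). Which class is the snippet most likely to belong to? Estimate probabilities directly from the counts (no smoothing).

polish: (49/134) × (35/49) × (13/49) × (16/49) ≈ 0.0226274
czech: (31/134) × (4/31) × (17/31) × (4/31) ≈ 0.00211223
slovak: (54/134) × (25/54) × (50/54) × (4/54) ≈ 0.0127961
Highest score → polish.

polish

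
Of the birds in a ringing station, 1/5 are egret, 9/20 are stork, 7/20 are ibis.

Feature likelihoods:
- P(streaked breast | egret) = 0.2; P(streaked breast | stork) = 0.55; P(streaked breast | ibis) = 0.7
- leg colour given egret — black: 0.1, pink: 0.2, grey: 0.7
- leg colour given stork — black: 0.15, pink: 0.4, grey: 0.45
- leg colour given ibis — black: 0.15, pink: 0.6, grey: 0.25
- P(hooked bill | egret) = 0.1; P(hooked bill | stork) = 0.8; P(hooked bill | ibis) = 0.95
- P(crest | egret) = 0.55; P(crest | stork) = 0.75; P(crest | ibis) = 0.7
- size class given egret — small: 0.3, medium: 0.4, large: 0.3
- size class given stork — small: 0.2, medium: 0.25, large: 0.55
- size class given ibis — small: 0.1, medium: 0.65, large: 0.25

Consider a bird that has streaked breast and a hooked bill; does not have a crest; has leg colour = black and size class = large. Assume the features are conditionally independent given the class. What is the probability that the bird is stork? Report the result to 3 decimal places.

0.604

egret: 0.2 × 0.2 × 0.1 × 0.1 × (1−0.55) × 0.3 = 0.000054
stork: 0.45 × 0.55 × 0.15 × 0.8 × (1−0.75) × 0.55 = 0.00408375
ibis: 0.35 × 0.7 × 0.15 × 0.95 × (1−0.7) × 0.25 = 0.0026184375
P(stork | x) = 0.00408375 / 0.0067561875 ≈ 0.604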